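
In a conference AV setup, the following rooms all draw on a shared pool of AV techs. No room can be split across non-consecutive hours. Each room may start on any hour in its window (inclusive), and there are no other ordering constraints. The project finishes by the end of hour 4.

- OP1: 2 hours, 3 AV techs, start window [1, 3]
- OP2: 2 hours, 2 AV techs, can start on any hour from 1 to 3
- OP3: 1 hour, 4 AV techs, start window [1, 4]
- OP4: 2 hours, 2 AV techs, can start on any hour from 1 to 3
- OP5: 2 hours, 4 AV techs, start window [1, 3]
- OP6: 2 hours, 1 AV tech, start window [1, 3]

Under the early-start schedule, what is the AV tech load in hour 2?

12

At early start, hour 2 has: OP1, OP2, OP4, OP5, OP6.
Demand: 3 + 2 + 2 + 4 + 1 = 12.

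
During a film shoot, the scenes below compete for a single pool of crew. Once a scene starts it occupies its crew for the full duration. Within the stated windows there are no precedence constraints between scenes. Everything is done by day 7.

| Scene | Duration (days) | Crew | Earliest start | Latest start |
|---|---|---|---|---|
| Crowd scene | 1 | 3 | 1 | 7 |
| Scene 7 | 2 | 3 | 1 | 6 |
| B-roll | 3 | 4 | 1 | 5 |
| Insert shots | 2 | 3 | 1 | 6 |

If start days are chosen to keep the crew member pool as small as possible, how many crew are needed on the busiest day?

6

Early-start (Crowd scene@1, Scene 7@1, B-roll@1, Insert shots@1) gives peak 13: d1:13  d2:10  d3:4  d4:0  d5:0  d6:0  d7:0.
Shift B-roll→3, Insert shots→6.
Schedule Crowd scene@1, Scene 7@1, B-roll@3, Insert shots@6: d1:6  d2:3  d3:4  d4:4  d5:4  d6:3  d7:3 — peak 6.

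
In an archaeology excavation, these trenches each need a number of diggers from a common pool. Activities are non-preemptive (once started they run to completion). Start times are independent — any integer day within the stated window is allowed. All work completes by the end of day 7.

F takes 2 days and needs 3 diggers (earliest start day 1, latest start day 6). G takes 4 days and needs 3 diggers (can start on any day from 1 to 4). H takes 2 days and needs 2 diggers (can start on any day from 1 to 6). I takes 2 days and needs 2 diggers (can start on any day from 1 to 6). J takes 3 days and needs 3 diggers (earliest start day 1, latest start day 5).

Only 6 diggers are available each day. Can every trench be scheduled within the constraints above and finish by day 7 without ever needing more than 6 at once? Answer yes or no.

Schedule F@1, G@1, H@3, I@5, J@5: d1:6  d2:6  d3:5  d4:5  d5:5  d6:5  d7:3 — peak 6 ≤ 6.

yes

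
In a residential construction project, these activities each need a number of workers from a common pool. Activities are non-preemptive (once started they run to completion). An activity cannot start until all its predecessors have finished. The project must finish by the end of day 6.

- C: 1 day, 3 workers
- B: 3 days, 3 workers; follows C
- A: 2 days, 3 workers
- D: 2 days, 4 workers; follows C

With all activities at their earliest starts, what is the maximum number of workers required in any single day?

Early-start schedule: C@1, B@2, A@1, D@2.
Load per day: day 1: 6, day 2: 10, day 3: 7, day 4: 3, day 5: 0, day 6: 0.
Peak is 10.

10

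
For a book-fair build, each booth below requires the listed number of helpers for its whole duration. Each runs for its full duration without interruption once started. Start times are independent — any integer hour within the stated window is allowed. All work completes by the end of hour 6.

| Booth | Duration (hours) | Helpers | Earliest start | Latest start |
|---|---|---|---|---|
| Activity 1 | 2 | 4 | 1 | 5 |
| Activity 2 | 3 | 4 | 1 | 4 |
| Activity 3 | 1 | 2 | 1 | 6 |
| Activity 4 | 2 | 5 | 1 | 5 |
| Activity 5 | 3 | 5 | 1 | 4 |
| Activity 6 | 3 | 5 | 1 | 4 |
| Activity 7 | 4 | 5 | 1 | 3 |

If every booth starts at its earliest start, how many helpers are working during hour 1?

30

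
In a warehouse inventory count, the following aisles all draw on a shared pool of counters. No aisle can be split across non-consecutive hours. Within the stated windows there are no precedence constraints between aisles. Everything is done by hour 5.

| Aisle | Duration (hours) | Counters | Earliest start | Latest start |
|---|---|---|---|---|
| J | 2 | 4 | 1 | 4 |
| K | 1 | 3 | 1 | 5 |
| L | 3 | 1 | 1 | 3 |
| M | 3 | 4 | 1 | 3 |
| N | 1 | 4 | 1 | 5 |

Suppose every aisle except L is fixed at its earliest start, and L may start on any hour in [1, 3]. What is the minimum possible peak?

L@1: h1:16  h2:9  h3:5  h4:0  h5:0 → peak 16
L@2: h1:15  h2:9  h3:5  h4:1  h5:0 → peak 15
L@3: h1:15  h2:8  h3:5  h4:1  h5:1 → peak 15
Best is L@2, peak 15.

15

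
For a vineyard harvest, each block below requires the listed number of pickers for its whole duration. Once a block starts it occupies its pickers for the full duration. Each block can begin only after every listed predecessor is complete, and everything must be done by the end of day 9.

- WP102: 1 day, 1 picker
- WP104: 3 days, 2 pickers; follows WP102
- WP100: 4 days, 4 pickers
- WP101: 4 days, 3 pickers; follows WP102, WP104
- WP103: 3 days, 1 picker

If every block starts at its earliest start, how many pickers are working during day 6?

3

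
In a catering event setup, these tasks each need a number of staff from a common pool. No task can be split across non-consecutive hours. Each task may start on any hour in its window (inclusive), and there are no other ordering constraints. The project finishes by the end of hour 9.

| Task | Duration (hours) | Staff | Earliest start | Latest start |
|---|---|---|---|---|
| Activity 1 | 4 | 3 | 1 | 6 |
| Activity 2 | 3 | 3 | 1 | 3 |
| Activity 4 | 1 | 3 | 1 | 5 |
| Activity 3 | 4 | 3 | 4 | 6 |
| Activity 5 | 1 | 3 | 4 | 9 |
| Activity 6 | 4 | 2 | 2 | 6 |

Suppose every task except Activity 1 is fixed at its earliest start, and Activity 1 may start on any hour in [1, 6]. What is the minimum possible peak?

Activity 1@1: h1:9  h2:8  h3:8  h4:11  h5:5  h6:3  h7:3  h8:0  h9:0 → peak 11
Activity 1@2: h1:6  h2:8  h3:8  h4:11  h5:8  h6:3  h7:3  h8:0  h9:0 → peak 11
Activity 1@3: h1:6  h2:5  h3:8  h4:11  h5:8  h6:6  h7:3  h8:0  h9:0 → peak 11
Activity 1@4: h1:6  h2:5  h3:5  h4:11  h5:8  h6:6  h7:6  h8:0  h9:0 → peak 11
Activity 1@5: h1:6  h2:5  h3:5  h4:8  h5:8  h6:6  h7:6  h8:3  h9:0 → peak 8
Activity 1@6: h1:6  h2:5  h3:5  h4:8  h5:5  h6:6  h7:6  h8:3  h9:3 → peak 8
Best is Activity 1@5, peak 8.

8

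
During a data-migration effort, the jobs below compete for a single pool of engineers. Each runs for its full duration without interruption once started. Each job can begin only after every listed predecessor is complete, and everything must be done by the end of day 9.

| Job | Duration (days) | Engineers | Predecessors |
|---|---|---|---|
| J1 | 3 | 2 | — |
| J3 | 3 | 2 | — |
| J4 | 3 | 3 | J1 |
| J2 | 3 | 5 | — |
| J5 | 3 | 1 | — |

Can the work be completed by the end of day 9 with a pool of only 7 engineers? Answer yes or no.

yes

Schedule J1@1, J3@1, J4@4, J2@7, J5@1: d1:5  d2:5  d3:5  d4:3  d5:3  d6:3  d7:5  d8:5  d9:5 — peak 5 ≤ 7.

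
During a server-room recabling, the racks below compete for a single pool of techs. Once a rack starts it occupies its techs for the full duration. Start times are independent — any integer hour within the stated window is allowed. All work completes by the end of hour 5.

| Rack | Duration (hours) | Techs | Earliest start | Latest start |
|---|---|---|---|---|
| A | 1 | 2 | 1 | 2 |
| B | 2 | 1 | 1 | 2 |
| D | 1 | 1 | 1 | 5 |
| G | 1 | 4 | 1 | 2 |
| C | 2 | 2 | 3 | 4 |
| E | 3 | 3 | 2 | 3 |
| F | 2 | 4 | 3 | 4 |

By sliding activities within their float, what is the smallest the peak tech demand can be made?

9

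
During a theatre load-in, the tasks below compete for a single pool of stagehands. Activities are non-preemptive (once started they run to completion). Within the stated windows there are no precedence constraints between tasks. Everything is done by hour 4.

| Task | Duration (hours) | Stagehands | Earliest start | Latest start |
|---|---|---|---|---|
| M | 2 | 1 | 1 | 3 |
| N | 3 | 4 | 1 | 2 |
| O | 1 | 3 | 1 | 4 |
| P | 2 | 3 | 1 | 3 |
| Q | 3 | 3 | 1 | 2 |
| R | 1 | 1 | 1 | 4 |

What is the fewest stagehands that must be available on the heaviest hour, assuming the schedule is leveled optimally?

Early-start (M@1, N@1, O@1, P@1, Q@1, R@1) gives peak 15: h1:15  h2:11  h3:7  h4:0.
Shift P→3, Q→2.
Schedule M@1, N@1, O@1, P@3, Q@2, R@1: h1:9  h2:8  h3:10  h4:6 — peak 10.

10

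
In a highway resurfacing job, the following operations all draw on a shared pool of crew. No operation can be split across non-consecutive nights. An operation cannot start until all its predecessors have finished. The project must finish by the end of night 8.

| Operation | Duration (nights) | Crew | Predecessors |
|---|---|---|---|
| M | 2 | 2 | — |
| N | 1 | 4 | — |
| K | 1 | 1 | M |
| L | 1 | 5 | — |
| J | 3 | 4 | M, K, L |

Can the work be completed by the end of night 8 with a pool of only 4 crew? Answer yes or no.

The minimum achievable peak is 5; 4 < 5, so no feasible schedule stays within the cap.

no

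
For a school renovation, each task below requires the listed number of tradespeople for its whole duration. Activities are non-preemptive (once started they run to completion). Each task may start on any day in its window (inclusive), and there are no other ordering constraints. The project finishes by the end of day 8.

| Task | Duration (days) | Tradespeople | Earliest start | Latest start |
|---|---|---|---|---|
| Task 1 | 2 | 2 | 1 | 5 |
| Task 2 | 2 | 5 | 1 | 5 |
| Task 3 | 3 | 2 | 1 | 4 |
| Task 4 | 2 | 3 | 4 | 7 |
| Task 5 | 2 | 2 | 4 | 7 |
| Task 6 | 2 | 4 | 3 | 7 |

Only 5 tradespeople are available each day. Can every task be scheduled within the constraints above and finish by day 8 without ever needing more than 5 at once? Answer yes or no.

no

The minimum achievable peak is 6; 5 < 6, so no feasible schedule stays within the cap.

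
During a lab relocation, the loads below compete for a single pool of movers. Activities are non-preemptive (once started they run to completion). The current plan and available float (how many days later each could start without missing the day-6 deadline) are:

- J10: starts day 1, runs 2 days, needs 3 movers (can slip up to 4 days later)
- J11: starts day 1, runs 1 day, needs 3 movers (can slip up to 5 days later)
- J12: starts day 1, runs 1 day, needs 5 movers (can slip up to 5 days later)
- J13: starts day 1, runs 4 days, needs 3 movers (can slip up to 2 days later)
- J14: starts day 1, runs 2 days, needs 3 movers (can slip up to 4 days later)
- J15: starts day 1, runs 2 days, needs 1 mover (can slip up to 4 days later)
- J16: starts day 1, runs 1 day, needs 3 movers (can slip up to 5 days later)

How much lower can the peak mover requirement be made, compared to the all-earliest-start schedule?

14

Early-start peak: d1:21  d2:10  d3:3  d4:3  d5:0  d6:0 ⇒ 21.
Leveled (J10@1, J11@1, J12@6, J13@2, J14@3, J15@1, J16@5): d1:7  d2:7  d3:6  d4:6  d5:6  d6:5 ⇒ 7.
Reduction 21 − 7 = 14.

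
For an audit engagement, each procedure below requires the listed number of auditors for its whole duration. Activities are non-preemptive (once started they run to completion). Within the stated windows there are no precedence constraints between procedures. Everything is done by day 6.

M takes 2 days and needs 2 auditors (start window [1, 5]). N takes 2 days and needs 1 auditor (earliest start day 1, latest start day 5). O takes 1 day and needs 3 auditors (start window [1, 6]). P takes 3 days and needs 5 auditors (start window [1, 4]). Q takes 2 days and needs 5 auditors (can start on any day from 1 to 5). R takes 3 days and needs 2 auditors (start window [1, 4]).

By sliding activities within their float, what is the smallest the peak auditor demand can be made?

7

Early-start (M@1, N@1, O@1, P@1, Q@1, R@1) gives peak 18: d1:18  d2:15  d3:7  d4:0  d5:0  d6:0.
Shift N→3, O→4, Q→5, R→4.
Schedule M@1, N@3, O@4, P@1, Q@5, R@4: d1:7  d2:7  d3:6  d4:6  d5:7  d6:7 — peak 7.
Total auditor-days = 40 over 6 days ⇒ peak ≥ ⌈40/6⌉ = 7, so 7 is optimal.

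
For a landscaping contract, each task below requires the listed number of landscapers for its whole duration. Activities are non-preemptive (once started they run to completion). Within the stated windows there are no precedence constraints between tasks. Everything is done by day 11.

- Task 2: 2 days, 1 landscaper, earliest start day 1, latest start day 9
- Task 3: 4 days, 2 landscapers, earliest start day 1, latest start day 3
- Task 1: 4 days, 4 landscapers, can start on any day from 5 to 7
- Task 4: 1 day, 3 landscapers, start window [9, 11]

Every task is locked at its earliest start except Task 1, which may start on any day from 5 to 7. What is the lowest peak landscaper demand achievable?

4

Task 1@5: d1:3  d2:3  d3:2  d4:2  d5:4  d6:4  d7:4  d8:4  d9:3  d10:0  d11:0 → peak 4
Task 1@6: d1:3  d2:3  d3:2  d4:2  d5:0  d6:4  d7:4  d8:4  d9:7  d10:0  d11:0 → peak 7
Task 1@7: d1:3  d2:3  d3:2  d4:2  d5:0  d6:0  d7:4  d8:4  d9:7  d10:4  d11:0 → peak 7
Best is Task 1@5, peak 4.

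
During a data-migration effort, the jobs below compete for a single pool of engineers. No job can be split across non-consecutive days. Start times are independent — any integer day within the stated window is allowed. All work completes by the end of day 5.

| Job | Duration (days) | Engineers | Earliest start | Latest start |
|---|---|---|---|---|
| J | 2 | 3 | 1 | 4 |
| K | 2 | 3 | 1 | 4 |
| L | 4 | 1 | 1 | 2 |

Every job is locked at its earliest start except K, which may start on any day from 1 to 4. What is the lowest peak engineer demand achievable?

K@1: d1:7  d2:7  d3:1  d4:1  d5:0 → peak 7
K@2: d1:4  d2:7  d3:4  d4:1  d5:0 → peak 7
K@3: d1:4  d2:4  d3:4  d4:4  d5:0 → peak 4
K@4: d1:4  d2:4  d3:1  d4:4  d5:3 → peak 4
Best is K@3, peak 4.

4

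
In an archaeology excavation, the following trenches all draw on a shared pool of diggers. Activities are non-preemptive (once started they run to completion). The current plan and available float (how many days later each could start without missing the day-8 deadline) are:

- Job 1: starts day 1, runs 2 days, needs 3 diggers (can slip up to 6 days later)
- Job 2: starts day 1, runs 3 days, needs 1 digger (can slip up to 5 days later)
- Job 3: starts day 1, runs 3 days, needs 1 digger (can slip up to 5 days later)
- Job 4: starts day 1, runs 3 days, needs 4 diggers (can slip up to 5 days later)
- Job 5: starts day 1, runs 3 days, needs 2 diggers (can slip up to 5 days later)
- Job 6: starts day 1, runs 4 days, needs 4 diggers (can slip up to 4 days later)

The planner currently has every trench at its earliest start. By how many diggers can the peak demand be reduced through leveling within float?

Early-start peak: d1:15  d2:15  d3:12  d4:4  d5:0  d6:0  d7:0  d8:0 ⇒ 15.
Leveled (Job 1@1, Job 2@3, Job 3@3, Job 4@1, Job 5@6, Job 6@4): d1:7  d2:7  d3:6  d4:6  d5:6  d6:6  d7:6  d8:2 ⇒ 7.
Reduction 15 − 7 = 8.

8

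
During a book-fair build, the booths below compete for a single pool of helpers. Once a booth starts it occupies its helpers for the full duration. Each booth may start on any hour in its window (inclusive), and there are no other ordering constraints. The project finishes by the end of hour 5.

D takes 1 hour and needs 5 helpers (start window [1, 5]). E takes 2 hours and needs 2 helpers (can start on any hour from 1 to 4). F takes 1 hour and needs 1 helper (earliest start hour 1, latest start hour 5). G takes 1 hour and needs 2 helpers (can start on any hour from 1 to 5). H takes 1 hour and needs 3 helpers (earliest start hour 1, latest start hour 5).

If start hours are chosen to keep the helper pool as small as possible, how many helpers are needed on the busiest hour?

Early-start (D@1, E@1, F@1, G@1, H@1) gives peak 13: h1:13  h2:2  h3:0  h4:0  h5:0.
Shift E→2, F→2, G→2, H→3.
Schedule D@1, E@2, F@2, G@2, H@3: h1:5  h2:5  h3:5  h4:0  h5:0 — peak 5.

5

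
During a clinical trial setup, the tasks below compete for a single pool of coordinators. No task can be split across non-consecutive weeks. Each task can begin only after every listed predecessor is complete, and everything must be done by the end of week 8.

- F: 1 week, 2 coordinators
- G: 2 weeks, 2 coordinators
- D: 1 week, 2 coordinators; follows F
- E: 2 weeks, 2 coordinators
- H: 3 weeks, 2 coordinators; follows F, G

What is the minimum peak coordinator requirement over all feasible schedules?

4

Early-start (F@1, G@1, D@2, E@1, H@3) gives peak 6: w1:6  w2:6  w3:2  w4:2  w5:2  w6:0  w7:0  w8:0.
Shift E→3.
Schedule F@1, G@1, D@2, E@3, H@3: w1:4  w2:4  w3:4  w4:4  w5:2  w6:0  w7:0  w8:0 — peak 4.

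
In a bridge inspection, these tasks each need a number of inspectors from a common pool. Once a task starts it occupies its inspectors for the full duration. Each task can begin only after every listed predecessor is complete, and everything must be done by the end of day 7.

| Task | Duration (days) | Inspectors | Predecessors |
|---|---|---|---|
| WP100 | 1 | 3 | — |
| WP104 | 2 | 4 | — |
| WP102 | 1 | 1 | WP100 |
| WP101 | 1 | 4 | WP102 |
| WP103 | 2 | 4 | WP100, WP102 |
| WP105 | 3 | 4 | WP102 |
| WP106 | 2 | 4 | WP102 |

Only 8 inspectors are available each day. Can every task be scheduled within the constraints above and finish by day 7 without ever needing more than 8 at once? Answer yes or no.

yes

Schedule WP100@1, WP104@1, WP102@2, WP101@3, WP103@3, WP105@4, WP106@5: d1:7  d2:5  d3:8  d4:8  d5:8  d6:8  d7:0 — peak 8 ≤ 8.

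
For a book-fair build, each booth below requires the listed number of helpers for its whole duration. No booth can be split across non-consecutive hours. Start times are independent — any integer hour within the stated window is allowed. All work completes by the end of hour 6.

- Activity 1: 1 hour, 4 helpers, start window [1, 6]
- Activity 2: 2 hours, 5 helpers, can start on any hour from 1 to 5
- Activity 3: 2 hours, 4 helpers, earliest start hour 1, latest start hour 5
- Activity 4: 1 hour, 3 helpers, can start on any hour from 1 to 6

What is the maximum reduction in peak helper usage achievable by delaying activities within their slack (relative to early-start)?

11

Early-start peak: h1:16  h2:9  h3:0  h4:0  h5:0  h6:0 ⇒ 16.
Leveled (Activity 1@1, Activity 2@2, Activity 3@4, Activity 4@6): h1:4  h2:5  h3:5  h4:4  h5:4  h6:3 ⇒ 5.
Reduction 16 − 5 = 11.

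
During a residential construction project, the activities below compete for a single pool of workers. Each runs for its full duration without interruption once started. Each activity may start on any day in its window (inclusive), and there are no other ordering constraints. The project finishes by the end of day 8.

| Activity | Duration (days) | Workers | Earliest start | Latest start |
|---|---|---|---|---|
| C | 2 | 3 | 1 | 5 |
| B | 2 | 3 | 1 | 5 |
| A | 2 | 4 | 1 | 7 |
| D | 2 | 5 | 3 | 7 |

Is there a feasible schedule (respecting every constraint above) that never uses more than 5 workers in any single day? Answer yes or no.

yes

Schedule C@1, B@3, A@5, D@7: d1:3  d2:3  d3:3  d4:3  d5:4  d6:4  d7:5  d8:5 — peak 5 ≤ 5.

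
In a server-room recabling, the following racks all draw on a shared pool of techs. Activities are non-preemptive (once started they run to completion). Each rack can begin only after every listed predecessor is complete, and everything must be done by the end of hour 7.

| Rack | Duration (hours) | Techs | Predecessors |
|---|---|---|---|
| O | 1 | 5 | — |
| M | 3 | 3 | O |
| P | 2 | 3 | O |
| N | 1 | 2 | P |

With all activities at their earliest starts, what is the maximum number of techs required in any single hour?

6

Early-start schedule: O@1, M@2, P@2, N@4.
Load per hour: hour 1: 5, hour 2: 6, hour 3: 6, hour 4: 5, hour 5: 0, hour 6: 0, hour 7: 0.
Peak is 6.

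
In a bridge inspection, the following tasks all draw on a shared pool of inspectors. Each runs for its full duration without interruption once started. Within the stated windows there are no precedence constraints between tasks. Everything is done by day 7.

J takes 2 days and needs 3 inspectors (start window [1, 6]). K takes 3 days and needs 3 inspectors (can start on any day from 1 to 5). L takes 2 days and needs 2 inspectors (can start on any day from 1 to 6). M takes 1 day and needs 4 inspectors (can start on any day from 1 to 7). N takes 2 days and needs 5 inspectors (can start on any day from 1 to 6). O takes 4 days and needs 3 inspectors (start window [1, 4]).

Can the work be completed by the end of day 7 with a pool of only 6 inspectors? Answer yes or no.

no

Total inspector-days = 45; over 7 days the average is 45/7 > 6, so some day must exceed 6.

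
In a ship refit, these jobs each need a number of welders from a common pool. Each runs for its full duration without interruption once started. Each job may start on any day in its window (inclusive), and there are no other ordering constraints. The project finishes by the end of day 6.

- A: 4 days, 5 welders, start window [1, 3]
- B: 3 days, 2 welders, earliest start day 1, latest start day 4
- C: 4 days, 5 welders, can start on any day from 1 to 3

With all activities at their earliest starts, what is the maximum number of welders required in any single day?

Early-start schedule: A@1, B@1, C@1.
Load per day: day 1: 12, day 2: 12, day 3: 12, day 4: 10, day 5: 0, day 6: 0.
Peak is 12.

12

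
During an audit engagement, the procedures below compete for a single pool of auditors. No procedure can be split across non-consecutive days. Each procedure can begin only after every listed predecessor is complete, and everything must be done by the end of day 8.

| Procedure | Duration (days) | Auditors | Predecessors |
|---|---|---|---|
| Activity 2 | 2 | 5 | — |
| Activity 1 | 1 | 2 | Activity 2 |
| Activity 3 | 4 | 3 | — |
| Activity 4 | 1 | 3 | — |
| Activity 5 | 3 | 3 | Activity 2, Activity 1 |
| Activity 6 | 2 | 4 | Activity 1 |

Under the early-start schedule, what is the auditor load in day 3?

At early start, day 3 has: Activity 1, Activity 3.
Demand: 2 + 3 = 5.

5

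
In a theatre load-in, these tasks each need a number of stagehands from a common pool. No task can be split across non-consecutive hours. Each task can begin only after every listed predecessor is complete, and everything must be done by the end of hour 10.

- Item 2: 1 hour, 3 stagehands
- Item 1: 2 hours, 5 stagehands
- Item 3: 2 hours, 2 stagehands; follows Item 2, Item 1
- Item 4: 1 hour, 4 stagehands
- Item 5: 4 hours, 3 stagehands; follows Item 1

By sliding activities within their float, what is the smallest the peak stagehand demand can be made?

5

Early-start (Item 2@1, Item 1@1, Item 3@3, Item 4@1, Item 5@3) gives peak 12: h1:12  h2:5  h3:5  h4:5  h5:3  h6:3  h7:0  h8:0  h9:0  h10:0.
Shift Item 1→2, Item 3→4, Item 4→6, Item 5→7.
Schedule Item 2@1, Item 1@2, Item 3@4, Item 4@6, Item 5@7: h1:3  h2:5  h3:5  h4:2  h5:2  h6:4  h7:3  h8:3  h9:3  h10:3 — peak 5.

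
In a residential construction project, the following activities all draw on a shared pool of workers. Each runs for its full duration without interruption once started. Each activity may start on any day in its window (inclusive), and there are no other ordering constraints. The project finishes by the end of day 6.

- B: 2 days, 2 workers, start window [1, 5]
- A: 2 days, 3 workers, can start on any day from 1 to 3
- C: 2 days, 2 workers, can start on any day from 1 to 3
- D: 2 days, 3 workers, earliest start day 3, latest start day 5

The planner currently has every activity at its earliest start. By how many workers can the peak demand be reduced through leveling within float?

3

Early-start peak: d1:7  d2:7  d3:3  d4:3  d5:0  d6:0 ⇒ 7.
Leveled (B@1, A@3, C@1, D@5): d1:4  d2:4  d3:3  d4:3  d5:3  d6:3 ⇒ 4.
Reduction 7 − 4 = 3.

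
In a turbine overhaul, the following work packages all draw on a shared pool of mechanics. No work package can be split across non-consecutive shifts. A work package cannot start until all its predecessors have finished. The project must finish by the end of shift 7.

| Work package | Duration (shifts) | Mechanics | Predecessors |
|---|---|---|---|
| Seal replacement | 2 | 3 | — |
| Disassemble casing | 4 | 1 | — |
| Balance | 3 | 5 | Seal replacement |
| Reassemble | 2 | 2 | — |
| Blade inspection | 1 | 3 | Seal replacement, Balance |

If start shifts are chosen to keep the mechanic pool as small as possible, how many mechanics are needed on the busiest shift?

Schedule Seal replacement@1, Disassemble casing@1, Balance@3, Reassemble@1, Blade inspection@6: s1:6  s2:6  s3:6  s4:6  s5:5  s6:3  s7:0 — peak 6.

6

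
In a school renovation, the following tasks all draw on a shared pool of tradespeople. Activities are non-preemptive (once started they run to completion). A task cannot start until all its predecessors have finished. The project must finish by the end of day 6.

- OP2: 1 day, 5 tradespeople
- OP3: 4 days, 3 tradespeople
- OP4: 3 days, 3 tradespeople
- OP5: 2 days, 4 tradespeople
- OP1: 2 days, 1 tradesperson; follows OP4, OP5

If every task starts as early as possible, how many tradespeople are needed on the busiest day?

15

Early-start schedule: OP2@1, OP3@1, OP4@1, OP5@1, OP1@4.
Load per day: day 1: 15, day 2: 10, day 3: 6, day 4: 4, day 5: 1, day 6: 0.
Peak is 15.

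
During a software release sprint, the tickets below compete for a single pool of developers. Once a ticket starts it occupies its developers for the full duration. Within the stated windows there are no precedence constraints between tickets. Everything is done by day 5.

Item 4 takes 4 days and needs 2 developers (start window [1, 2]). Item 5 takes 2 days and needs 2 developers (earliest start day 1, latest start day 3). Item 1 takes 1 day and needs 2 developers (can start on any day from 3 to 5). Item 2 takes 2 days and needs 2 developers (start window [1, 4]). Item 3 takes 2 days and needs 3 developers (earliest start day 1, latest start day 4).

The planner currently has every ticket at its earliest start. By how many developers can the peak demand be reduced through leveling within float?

3

Early-start peak: d1:9  d2:9  d3:4  d4:2  d5:0 ⇒ 9.
Leveled (Item 4@1, Item 5@1, Item 1@3, Item 2@1, Item 3@4): d1:6  d2:6  d3:4  d4:5  d5:3 ⇒ 6.
Reduction 9 − 6 = 3.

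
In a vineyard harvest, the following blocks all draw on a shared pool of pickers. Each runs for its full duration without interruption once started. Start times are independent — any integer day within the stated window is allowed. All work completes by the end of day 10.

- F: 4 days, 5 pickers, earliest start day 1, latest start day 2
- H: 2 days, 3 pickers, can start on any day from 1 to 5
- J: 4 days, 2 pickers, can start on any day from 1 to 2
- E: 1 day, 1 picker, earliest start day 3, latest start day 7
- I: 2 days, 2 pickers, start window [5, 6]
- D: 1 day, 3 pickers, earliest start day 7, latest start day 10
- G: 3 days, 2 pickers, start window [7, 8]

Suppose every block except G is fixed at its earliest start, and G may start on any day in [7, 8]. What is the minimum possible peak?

10

G@7: d1:10  d2:10  d3:8  d4:7  d5:2  d6:2  d7:5  d8:2  d9:2  d10:0 → peak 10
G@8: d1:10  d2:10  d3:8  d4:7  d5:2  d6:2  d7:3  d8:2  d9:2  d10:2 → peak 10
Best is G@7, peak 10.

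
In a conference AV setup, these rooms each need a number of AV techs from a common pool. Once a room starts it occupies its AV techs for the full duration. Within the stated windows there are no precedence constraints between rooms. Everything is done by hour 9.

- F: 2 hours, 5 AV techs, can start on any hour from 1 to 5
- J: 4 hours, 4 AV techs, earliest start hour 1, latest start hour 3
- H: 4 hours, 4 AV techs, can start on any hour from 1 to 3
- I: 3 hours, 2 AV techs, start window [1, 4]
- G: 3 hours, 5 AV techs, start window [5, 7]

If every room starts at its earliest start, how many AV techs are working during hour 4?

8

At early start, hour 4 has: J, H.
Demand: 4 + 4 = 8.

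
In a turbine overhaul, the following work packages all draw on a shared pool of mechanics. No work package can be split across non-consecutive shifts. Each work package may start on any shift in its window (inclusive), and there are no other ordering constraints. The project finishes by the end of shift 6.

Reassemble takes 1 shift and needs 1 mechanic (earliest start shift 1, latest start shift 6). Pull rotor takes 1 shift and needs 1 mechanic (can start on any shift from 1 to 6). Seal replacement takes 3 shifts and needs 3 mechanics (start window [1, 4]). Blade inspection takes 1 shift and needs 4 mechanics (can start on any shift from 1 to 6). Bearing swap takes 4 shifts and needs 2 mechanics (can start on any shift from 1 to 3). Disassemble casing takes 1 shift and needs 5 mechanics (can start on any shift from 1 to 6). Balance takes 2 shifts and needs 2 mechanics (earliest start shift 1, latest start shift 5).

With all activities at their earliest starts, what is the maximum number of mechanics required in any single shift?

18

Early-start schedule: Reassemble@1, Pull rotor@1, Seal replacement@1, Blade inspection@1, Bearing swap@1, Disassemble casing@1, Balance@1.
Load per shift: shift 1: 18, shift 2: 7, shift 3: 5, shift 4: 2, shift 5: 0, shift 6: 0.
Peak is 18.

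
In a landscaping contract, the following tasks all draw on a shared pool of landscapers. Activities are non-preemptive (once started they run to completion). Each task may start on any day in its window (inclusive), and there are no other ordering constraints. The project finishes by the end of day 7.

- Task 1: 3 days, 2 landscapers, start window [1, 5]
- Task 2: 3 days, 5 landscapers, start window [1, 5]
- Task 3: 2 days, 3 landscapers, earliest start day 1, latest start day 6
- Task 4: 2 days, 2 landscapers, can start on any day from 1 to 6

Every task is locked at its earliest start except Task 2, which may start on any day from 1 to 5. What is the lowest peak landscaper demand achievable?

7

Task 2@1: d1:12  d2:12  d3:7  d4:0  d5:0  d6:0  d7:0 → peak 12
Task 2@2: d1:7  d2:12  d3:7  d4:5  d5:0  d6:0  d7:0 → peak 12
Task 2@3: d1:7  d2:7  d3:7  d4:5  d5:5  d6:0  d7:0 → peak 7
Task 2@4: d1:7  d2:7  d3:2  d4:5  d5:5  d6:5  d7:0 → peak 7
Task 2@5: d1:7  d2:7  d3:2  d4:0  d5:5  d6:5  d7:5 → peak 7
Best is Task 2@3, peak 7.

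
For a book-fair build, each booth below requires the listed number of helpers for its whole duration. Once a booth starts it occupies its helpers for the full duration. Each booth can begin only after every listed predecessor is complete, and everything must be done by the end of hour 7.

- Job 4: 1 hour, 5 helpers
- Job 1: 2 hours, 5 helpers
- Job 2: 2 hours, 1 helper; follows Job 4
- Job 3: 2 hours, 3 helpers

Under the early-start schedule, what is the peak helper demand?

13

Early-start schedule: Job 4@1, Job 1@1, Job 2@2, Job 3@1.
Load per hour: hour 1: 13, hour 2: 9, hour 3: 1, hour 4: 0, hour 5: 0, hour 6: 0, hour 7: 0.
Peak is 13.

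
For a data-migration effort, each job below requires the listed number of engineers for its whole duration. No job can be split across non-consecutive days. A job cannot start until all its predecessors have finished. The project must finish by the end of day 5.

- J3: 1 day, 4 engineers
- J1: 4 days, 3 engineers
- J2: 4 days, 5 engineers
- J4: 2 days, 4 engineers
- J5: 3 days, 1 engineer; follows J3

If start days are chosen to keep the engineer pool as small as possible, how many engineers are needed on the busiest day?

12

Early-start (J3@1, J1@1, J2@1, J4@1, J5@2) gives peak 16: d1:16  d2:13  d3:9  d4:9  d5:0.
Shift J2→2, J5→3.
Schedule J3@1, J1@1, J2@2, J4@1, J5@3: d1:11  d2:12  d3:9  d4:9  d5:6 — peak 12.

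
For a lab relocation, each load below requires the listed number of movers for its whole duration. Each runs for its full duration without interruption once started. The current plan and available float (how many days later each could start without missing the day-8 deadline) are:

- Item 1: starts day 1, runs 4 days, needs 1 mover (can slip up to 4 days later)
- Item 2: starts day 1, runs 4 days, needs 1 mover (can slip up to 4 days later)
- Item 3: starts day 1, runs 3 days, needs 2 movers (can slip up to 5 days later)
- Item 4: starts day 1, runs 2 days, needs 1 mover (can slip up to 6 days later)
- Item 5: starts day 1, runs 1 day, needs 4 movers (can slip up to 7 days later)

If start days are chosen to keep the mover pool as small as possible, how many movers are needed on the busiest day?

4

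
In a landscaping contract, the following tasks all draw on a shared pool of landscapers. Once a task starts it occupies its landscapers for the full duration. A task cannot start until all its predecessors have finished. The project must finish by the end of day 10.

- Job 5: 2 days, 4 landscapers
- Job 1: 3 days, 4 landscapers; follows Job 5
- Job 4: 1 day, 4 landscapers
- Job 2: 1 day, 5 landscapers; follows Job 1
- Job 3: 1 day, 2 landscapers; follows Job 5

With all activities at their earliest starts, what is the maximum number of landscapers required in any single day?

Early-start schedule: Job 5@1, Job 1@3, Job 4@1, Job 2@6, Job 3@3.
Load per day: day 1: 8, day 2: 4, day 3: 6, day 4: 4, day 5: 4, day 6: 5, day 7: 0, day 8: 0, day 9: 0, day 10: 0.
Peak is 8.

8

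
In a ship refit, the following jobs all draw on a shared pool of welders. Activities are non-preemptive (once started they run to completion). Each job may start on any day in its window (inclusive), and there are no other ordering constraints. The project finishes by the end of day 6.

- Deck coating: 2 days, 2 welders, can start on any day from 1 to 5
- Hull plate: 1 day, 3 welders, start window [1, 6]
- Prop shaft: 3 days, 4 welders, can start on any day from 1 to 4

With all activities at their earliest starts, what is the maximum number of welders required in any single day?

9

Early-start schedule: Deck coating@1, Hull plate@1, Prop shaft@1.
Load per day: day 1: 9, day 2: 6, day 3: 4, day 4: 0, day 5: 0, day 6: 0.
Peak is 9.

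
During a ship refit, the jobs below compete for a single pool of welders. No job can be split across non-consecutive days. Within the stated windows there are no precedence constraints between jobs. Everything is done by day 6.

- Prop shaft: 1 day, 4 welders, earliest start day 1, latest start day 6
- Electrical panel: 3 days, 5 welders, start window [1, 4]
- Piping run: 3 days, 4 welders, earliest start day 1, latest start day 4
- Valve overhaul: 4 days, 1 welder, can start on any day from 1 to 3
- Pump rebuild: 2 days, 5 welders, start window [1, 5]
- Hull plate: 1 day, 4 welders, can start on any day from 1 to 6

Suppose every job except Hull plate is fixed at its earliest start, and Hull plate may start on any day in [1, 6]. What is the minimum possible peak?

Hull plate@1: d1:23  d2:15  d3:10  d4:1  d5:0  d6:0 → peak 23
Hull plate@2: d1:19  d2:19  d3:10  d4:1  d5:0  d6:0 → peak 19
Hull plate@3: d1:19  d2:15  d3:14  d4:1  d5:0  d6:0 → peak 19
Hull plate@4: d1:19  d2:15  d3:10  d4:5  d5:0  d6:0 → peak 19
Hull plate@5: d1:19  d2:15  d3:10  d4:1  d5:4  d6:0 → peak 19
Hull plate@6: d1:19  d2:15  d3:10  d4:1  d5:0  d6:4 → peak 19
Best is Hull plate@2, peak 19.

19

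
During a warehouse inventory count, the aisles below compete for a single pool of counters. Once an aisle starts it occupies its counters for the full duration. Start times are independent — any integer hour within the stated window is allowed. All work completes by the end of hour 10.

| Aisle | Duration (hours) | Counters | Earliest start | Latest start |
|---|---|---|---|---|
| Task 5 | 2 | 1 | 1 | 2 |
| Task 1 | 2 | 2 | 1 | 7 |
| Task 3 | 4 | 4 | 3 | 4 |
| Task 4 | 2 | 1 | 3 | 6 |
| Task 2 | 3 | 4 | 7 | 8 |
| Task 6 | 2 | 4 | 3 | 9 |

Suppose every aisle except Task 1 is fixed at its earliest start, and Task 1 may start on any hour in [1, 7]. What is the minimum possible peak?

9

Task 1@1: h1:3  h2:3  h3:9  h4:9  h5:4  h6:4  h7:4  h8:4  h9:4  h10:0 → peak 9
Task 1@2: h1:1  h2:3  h3:11  h4:9  h5:4  h6:4  h7:4  h8:4  h9:4  h10:0 → peak 11
Task 1@3: h1:1  h2:1  h3:11  h4:11  h5:4  h6:4  h7:4  h8:4  h9:4  h10:0 → peak 11
Task 1@4: h1:1  h2:1  h3:9  h4:11  h5:6  h6:4  h7:4  h8:4  h9:4  h10:0 → peak 11
Task 1@5: h1:1  h2:1  h3:9  h4:9  h5:6  h6:6  h7:4  h8:4  h9:4  h10:0 → peak 9
Task 1@6: h1:1  h2:1  h3:9  h4:9  h5:4  h6:6  h7:6  h8:4  h9:4  h10:0 → peak 9
Task 1@7: h1:1  h2:1  h3:9  h4:9  h5:4  h6:4  h7:6  h8:6  h9:4  h10:0 → peak 9
Best is Task 1@1, peak 9.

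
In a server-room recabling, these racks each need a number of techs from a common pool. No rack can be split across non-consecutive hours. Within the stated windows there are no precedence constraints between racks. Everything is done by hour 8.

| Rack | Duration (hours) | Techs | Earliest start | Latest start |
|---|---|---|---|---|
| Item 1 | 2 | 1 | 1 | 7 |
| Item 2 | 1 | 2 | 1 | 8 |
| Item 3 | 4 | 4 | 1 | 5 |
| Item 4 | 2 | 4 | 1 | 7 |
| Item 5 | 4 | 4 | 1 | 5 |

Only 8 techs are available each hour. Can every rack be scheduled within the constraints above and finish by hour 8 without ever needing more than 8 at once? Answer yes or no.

Schedule Item 1@1, Item 2@1, Item 3@1, Item 4@3, Item 5@5: h1:7  h2:5  h3:8  h4:8  h5:4  h6:4  h7:4  h8:4 — peak 8 ≤ 8.

yes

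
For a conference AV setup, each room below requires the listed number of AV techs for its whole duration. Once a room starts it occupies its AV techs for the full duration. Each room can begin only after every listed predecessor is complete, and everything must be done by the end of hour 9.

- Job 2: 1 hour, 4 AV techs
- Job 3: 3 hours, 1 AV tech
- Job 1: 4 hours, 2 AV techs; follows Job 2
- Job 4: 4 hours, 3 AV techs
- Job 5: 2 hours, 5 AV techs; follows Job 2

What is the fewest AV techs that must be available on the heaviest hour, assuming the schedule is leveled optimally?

Early-start (Job 2@1, Job 3@1, Job 1@2, Job 4@1, Job 5@2) gives peak 11: h1:8  h2:11  h3:11  h4:5  h5:2  h6:0  h7:0  h8:0  h9:0.
Shift Job 4→4, Job 5→8.
Schedule Job 2@1, Job 3@1, Job 1@2, Job 4@4, Job 5@8: h1:5  h2:3  h3:3  h4:5  h5:5  h6:3  h7:3  h8:5  h9:5 — peak 5.
Total AV tech-hours = 37 over 9 hours ⇒ peak ≥ ⌈37/9⌉ = 5, so 5 is optimal.

5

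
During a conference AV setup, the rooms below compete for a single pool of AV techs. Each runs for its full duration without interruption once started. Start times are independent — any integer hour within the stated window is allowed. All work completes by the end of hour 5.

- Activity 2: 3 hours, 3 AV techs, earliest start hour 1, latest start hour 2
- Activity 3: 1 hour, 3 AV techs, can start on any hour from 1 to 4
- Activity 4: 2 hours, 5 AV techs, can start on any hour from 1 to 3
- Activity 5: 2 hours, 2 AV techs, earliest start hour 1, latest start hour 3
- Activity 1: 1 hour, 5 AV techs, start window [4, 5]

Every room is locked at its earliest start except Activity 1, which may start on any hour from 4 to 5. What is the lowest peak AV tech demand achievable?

Activity 1@4: h1:13  h2:10  h3:3  h4:5  h5:0 → peak 13
Activity 1@5: h1:13  h2:10  h3:3  h4:0  h5:5 → peak 13
Best is Activity 1@4, peak 13.

13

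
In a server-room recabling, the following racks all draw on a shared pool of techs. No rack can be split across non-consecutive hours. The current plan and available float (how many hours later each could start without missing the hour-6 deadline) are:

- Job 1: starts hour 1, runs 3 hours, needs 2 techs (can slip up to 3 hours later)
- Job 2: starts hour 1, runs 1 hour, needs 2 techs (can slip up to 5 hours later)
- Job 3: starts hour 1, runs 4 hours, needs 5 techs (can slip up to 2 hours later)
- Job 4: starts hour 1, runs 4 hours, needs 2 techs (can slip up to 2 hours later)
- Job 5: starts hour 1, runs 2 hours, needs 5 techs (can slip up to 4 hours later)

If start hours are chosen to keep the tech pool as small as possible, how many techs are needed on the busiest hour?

Early-start (Job 1@1, Job 2@1, Job 3@1, Job 4@1, Job 5@1) gives peak 16: h1:16  h2:14  h3:9  h4:7  h5:0  h6:0.
Shift Job 4→2, Job 5→5.
Schedule Job 1@1, Job 2@1, Job 3@1, Job 4@2, Job 5@5: h1:9  h2:9  h3:9  h4:7  h5:7  h6:5 — peak 9.

9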